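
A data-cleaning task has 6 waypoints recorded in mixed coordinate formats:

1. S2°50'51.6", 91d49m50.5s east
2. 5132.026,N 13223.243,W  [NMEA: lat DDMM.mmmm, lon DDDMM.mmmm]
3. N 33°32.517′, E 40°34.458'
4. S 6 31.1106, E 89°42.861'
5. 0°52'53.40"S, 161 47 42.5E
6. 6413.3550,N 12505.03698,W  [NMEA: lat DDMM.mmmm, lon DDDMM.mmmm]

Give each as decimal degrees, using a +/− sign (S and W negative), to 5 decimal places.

Point 1:
  Latitude: 2 + 50/60 + 51.6/3600 = 2.847667
  hemisphere S, so the sign is −
  λ: 91 + 49/60 + 50.5/3600 = 91.830694
  E → positive
Point 2:
  Lat: split at 2 digits → 51° and 32.026′; 51 + 32.026/60 = 51.533767
  N → positive
  λ: degrees = first 3 digits = 132, minutes = 23.243; 132 + 23.243/60 = 132.387383
  W ⇒ negate
Point 3:
  φ: 33 + 32.517/60 = 33.541950
  N ⇒ keep positive
  Longitude: 40 + 34.458/60 = 40.574300
  E ⇒ keep positive
Point 4:
  Latitude: 6 + 31.1106/60 = 6.518510
  S → negative
  λ: 42.861′ = 0.714350°; total 89.714350
  E → positive
Point 5:
  Latitude: 52′ + 53.4″ = 52.89000′; 0 + 52.89000/60 = 0.881500
  S ⇒ negate
  λ: 161° + 47/60 + 42.5/3600 = 161 + 0.783333 + 0.011806 = 161.795139
  E → positive
Point 6:
  Latitude: split at 2 digits → 64° and 13.355′; 64 + 13.355/60 = 64.222583
  N → positive
  Longitude: split at 3 digits → 125° and 5.03698′; 125 + 5.03698/60 = 125.083950
  W ⇒ negate

1. -2.84767, 91.83069
2. 51.53377, -132.38738
3. 33.54195, 40.57430
4. -6.51851, 89.71435
5. -0.88150, 161.79514
6. 64.22258, -125.08395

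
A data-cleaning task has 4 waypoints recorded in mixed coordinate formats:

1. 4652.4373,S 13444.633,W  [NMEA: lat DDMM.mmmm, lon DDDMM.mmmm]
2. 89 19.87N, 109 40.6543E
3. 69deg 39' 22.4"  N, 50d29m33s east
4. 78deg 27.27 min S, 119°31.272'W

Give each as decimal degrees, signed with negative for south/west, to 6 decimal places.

1. -46.873955, -134.743883
2. 89.331167, 109.677572
3. 69.656222, 50.492500
4. -78.454500, -119.521200

Point 1:
  Lat: degrees = first 2 digits = 46, minutes = 52.4373; 46 + 52.4373/60 = 46.8739550
  S → negative
  Lon: degrees = first 3 digits = 134, minutes = 44.633; 134 + 44.633/60 = 134.7438833
  W → negative
Point 2:
  Latitude: 19.87′ = 0.331167°; total 89.3311667
  N ⇒ keep positive
  Lon: 109 + 40.6543/60 = 109.6775717
  E → positive
Point 3:
  φ: 69 + 39/60 + 22.4/3600 = 69.6562222
  N ⇒ keep positive
  λ: 50° + 29/60 + 33/3600 = 50 + 0.483333 + 0.009167 = 50.4925000
  E ⇒ keep positive
Point 4:
  Latitude: 78 + 27.27/60 = 78.4545000
  hemisphere S, so the sign is −
  Lon: 31.272′ = 0.521200°; total 119.5212000
  hemisphere W, so the sign is −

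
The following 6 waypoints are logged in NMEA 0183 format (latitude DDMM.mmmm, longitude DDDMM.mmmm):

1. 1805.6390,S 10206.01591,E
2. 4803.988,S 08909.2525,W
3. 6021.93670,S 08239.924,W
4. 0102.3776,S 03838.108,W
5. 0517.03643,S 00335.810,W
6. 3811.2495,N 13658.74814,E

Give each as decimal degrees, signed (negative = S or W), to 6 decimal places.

1. -18.093983, 102.100265
2. -48.066467, -89.154208
3. -60.365612, -82.665400
4. -1.039627, -38.635133
5. -5.283941, -3.596833
6. 38.187492, 136.979136

Point 1:
  φ: degrees = first 2 digits = 18, minutes = 5.639; 18 + 5.639/60 = 18.0939833
  hemisphere S, so the sign is −
  Longitude: split at 3 digits → 102° and 6.01591′; 102 + 6.01591/60 = 102.1002652
  E → positive
Point 2:
  Lat: split at 2 digits → 48° and 3.988′; 48 + 3.988/60 = 48.0664667
  S ⇒ negate
  Longitude: split at 3 digits → 089° and 9.2525′; 89 + 9.2525/60 = 89.1542083
  W ⇒ negate
Point 3:
  φ: degrees = first 2 digits = 60, minutes = 21.9367; 60 + 21.9367/60 = 60.3656117
  S → negative
  λ: degrees = first 3 digits = 82, minutes = 39.924; 82 + 39.924/60 = 82.6654000
  W ⇒ negate
Point 4:
  φ: degrees = first 2 digits = 1, minutes = 2.3776; 1 + 2.3776/60 = 1.0396267
  S ⇒ negate
  Lon: split at 3 digits → 038° and 38.108′; 38 + 38.108/60 = 38.6351333
  W → negative
Point 5:
  φ: split at 2 digits → 05° and 17.03643′; 5 + 17.03643/60 = 5.2839405
  hemisphere S, so the sign is −
  λ: degrees = first 3 digits = 3, minutes = 35.81; 3 + 35.81/60 = 3.5968333
  W → negative
Point 6:
  Lat: degrees = first 2 digits = 38, minutes = 11.2495; 38 + 11.2495/60 = 38.1874917
  N → positive
  Lon: degrees = first 3 digits = 136, minutes = 58.74814; 136 + 58.74814/60 = 136.9791357
  E ⇒ keep positive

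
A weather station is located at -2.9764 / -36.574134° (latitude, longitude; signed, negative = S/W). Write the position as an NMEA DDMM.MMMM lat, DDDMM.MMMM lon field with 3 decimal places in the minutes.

Latitude is negative → S; |value| = 2.976400
Latitude: minutes = (2.976400 − 2) × 60 = 58.58400
Longitude is negative → W; |value| = 36.574134
λ: fractional part 0.574134 → 34.44804 minutes

0258.584,S / 03634.448,W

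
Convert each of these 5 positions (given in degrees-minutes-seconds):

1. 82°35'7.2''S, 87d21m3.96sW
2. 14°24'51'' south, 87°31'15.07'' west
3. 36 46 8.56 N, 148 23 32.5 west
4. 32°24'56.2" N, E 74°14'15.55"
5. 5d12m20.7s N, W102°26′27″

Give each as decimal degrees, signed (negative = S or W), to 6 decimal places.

1. -82.585333, -87.351100
2. -14.414167, -87.520853
3. 36.769044, -148.392361
4. 32.415611, 74.237653
5. 5.205750, -102.440833

Point 1:
  Lat: 82° + 35/60 + 7.2/3600 = 82 + 0.583333 + 0.002000 = 82.5853333
  hemisphere S, so the sign is −
  Lon: 87 + 21/60 + 3.96/3600 = 87.3511000
  W ⇒ negate
Point 2:
  Latitude: 14° + 24/60 + 51/3600 = 14 + 0.400000 + 0.014167 = 14.4141667
  hemisphere S, so the sign is −
  Lon: 87° + 31/60 + 15.07/3600 = 87 + 0.516667 + 0.004186 = 87.5208528
  W ⇒ negate
Point 3:
  Lat: 36° + 46/60 + 8.56/3600 = 36 + 0.766667 + 0.002378 = 36.7690444
  N ⇒ keep positive
  Lon: 148° + 23/60 + 32.5/3600 = 148 + 0.383333 + 0.009028 = 148.3923611
  hemisphere W, so the sign is −
Point 4:
  Latitude: 32° + 24/60 + 56.2/3600 = 32 + 0.400000 + 0.015611 = 32.4156111
  N ⇒ keep positive
  Lon: 74 + 14/60 + 15.55/3600 = 74.2376528
  E → positive
Point 5:
  Latitude: 5° + 12/60 + 20.7/3600 = 5 + 0.200000 + 0.005750 = 5.2057500
  N ⇒ keep positive
  λ: 26′ + 27″ = 26.45000′; 102 + 26.45000/60 = 102.4408333
  W → negative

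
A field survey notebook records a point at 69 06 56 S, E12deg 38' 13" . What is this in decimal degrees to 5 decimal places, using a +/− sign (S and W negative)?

-69.11556, 12.63694

φ: 69° + 6/60 + 56/3600 = 69 + 0.100000 + 0.015556 = 69.115556
S ⇒ negate
Longitude: 38′ + 13″ = 38.21667′; 12 + 38.21667/60 = 12.636944
E → positive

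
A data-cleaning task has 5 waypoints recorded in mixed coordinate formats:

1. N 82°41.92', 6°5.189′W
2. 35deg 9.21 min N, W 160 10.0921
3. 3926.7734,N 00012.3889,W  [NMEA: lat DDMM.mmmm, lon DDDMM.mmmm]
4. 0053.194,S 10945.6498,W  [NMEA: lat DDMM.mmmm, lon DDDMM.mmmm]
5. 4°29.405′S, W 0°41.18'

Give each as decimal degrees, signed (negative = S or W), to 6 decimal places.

1. 82.698667, -6.086483
2. 35.153500, -160.168202
3. 39.446223, -0.206482
4. -0.886567, -109.760830
5. -4.490083, -0.686333

Point 1:
  Latitude: 82 + 41.92/60 = 82.6986667
  N ⇒ keep positive
  Longitude: 6 + 5.189/60 = 6.0864833
  W → negative
Point 2:
  Latitude: 9.21′ = 0.153500°; total 35.1535000
  N → positive
  λ: 160 + 10.0921/60 = 160.1682017
  W ⇒ negate
Point 3:
  Lat: split at 2 digits → 39° and 26.7734′; 39 + 26.7734/60 = 39.4462233
  N → positive
  Longitude: split at 3 digits → 000° and 12.3889′; 0 + 12.3889/60 = 0.2064817
  hemisphere W, so the sign is −
Point 4:
  Latitude: degrees = first 2 digits = 0, minutes = 53.194; 0 + 53.194/60 = 0.8865667
  S ⇒ negate
  λ: split at 3 digits → 109° and 45.6498′; 109 + 45.6498/60 = 109.7608300
  W → negative
Point 5:
  φ: 4 + 29.405/60 = 4.4900833
  hemisphere S, so the sign is −
  λ: 0 + 41.18/60 = 0.6863333
  W ⇒ negate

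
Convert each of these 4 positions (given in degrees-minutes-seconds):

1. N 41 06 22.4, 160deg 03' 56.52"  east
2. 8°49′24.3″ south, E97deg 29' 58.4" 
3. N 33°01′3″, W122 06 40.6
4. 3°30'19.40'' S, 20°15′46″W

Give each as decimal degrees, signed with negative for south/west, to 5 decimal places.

Point 1:
  Lat: 41° + 6/60 + 22.4/3600 = 41 + 0.100000 + 0.006222 = 41.106222
  N → positive
  Longitude: 160 + 3/60 + 56.52/3600 = 160.065700
  E → positive
Point 2:
  φ: 8° + 49/60 + 24.3/3600 = 8 + 0.816667 + 0.006750 = 8.823417
  hemisphere S, so the sign is −
  λ: 97° + 29/60 + 58.4/3600 = 97 + 0.483333 + 0.016222 = 97.499556
  E → positive
Point 3:
  Latitude: 1′ + 3″ = 1.05000′; 33 + 1.05000/60 = 33.017500
  N ⇒ keep positive
  λ: 6′ + 40.6″ = 6.67667′; 122 + 6.67667/60 = 122.111278
  hemisphere W, so the sign is −
Point 4:
  φ: 3° + 30/60 + 19.4/3600 = 3 + 0.500000 + 0.005389 = 3.505389
  S → negative
  λ: 15′ + 46″ = 15.76667′; 20 + 15.76667/60 = 20.262778
  hemisphere W, so the sign is −

1. 41.10622, 160.06570
2. -8.82342, 97.49956
3. 33.01750, -122.11128
4. -3.50539, -20.26278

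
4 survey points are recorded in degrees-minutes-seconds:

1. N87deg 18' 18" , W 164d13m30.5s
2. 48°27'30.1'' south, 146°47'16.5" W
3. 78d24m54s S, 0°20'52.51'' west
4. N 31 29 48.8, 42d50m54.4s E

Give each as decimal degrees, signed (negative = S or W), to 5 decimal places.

1. 87.30500, -164.22514
2. -48.45836, -146.78792
3. -78.41500, -0.34792
4. 31.49689, 42.84844

Point 1:
  Lat: 18′ + 18″ = 18.30000′; 87 + 18.30000/60 = 87.305000
  N → positive
  Longitude: 13′ + 30.5″ = 13.50833′; 164 + 13.50833/60 = 164.225139
  hemisphere W, so the sign is −
Point 2:
  φ: 27′ + 30.1″ = 27.50167′; 48 + 27.50167/60 = 48.458361
  S ⇒ negate
  λ: 47′ + 16.5″ = 47.27500′; 146 + 47.27500/60 = 146.787917
  hemisphere W, so the sign is −
Point 3:
  Latitude: 78 + 24/60 + 54/3600 = 78.415000
  hemisphere S, so the sign is −
  Longitude: 20′ + 52.51″ = 20.87517′; 0 + 20.87517/60 = 0.347919
  W ⇒ negate
Point 4:
  Lat: 31 + 29/60 + 48.8/3600 = 31.496889
  N ⇒ keep positive
  Lon: 50′ + 54.4″ = 50.90667′; 42 + 50.90667/60 = 42.848444
  E → positive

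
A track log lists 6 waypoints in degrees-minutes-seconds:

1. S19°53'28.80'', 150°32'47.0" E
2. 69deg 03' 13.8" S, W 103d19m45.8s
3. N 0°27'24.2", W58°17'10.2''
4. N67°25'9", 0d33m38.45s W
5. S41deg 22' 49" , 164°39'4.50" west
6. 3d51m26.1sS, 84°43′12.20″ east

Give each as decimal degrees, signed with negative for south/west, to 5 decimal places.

1. -19.89133, 150.54639
2. -69.05383, -103.32939
3. 0.45672, -58.28617
4. 67.41917, -0.56068
5. -41.38028, -164.65125
6. -3.85725, 84.72006

Point 1:
  Latitude: 19° + 53/60 + 28.8/3600 = 19 + 0.883333 + 0.008000 = 19.891333
  hemisphere S, so the sign is −
  Longitude: 150° + 32/60 + 47/3600 = 150 + 0.533333 + 0.013056 = 150.546389
  E ⇒ keep positive
Point 2:
  φ: 69° + 3/60 + 13.8/3600 = 69 + 0.050000 + 0.003833 = 69.053833
  S → negative
  Lon: 19′ + 45.8″ = 19.76333′; 103 + 19.76333/60 = 103.329389
  W → negative
Point 3:
  Latitude: 27′ + 24.2″ = 27.40333′; 0 + 27.40333/60 = 0.456722
  N ⇒ keep positive
  Lon: 17′ + 10.2″ = 17.17000′; 58 + 17.17000/60 = 58.286167
  hemisphere W, so the sign is −
Point 4:
  Latitude: 67° + 25/60 + 9/3600 = 67 + 0.416667 + 0.002500 = 67.419167
  N ⇒ keep positive
  Longitude: 33′ + 38.45″ = 33.64083′; 0 + 33.64083/60 = 0.560681
  hemisphere W, so the sign is −
Point 5:
  φ: 41° + 22/60 + 49/3600 = 41 + 0.366667 + 0.013611 = 41.380278
  hemisphere S, so the sign is −
  Lon: 164 + 39/60 + 4.5/3600 = 164.651250
  W ⇒ negate
Point 6:
  φ: 3 + 51/60 + 26.1/3600 = 3.857250
  S ⇒ negate
  Lon: 84° + 43/60 + 12.2/3600 = 84 + 0.716667 + 0.003389 = 84.720056
  E → positive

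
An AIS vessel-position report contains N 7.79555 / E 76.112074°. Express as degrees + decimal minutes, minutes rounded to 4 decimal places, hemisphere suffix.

Lat: fractional part 0.795550 → 47.733000 minutes
Longitude: 76° + 0.112074 × 60 = 76° 6.724440′

7° 47.7330′ N, 76° 6.7244′ E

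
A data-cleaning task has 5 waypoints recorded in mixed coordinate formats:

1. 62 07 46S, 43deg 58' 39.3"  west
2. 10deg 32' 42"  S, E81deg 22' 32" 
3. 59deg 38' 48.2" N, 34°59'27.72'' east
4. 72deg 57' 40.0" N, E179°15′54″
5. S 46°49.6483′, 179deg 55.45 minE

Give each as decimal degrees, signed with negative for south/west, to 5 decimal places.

Point 1:
  φ: 7′ + 46″ = 7.76667′; 62 + 7.76667/60 = 62.129444
  hemisphere S, so the sign is −
  Longitude: 58′ + 39.3″ = 58.65500′; 43 + 58.65500/60 = 43.977583
  W ⇒ negate
Point 2:
  Lat: 10° + 32/60 + 42/3600 = 10 + 0.533333 + 0.011667 = 10.545000
  hemisphere S, so the sign is −
  λ: 81° + 22/60 + 32/3600 = 81 + 0.366667 + 0.008889 = 81.375556
  E → positive
Point 3:
  φ: 59° + 38/60 + 48.2/3600 = 59 + 0.633333 + 0.013389 = 59.646722
  N → positive
  Lon: 34° + 59/60 + 27.72/3600 = 34 + 0.983333 + 0.007700 = 34.991033
  E → positive
Point 4:
  Latitude: 57′ + 40″ = 57.66667′; 72 + 57.66667/60 = 72.961111
  N ⇒ keep positive
  Lon: 15′ + 54″ = 15.90000′; 179 + 15.90000/60 = 179.265000
  E → positive
Point 5:
  φ: 49.6483′ = 0.827472°; total 46.827472
  S → negative
  Longitude: 179 + 55.45/60 = 179.924167
  E ⇒ keep positive

1. -62.12944, -43.97758
2. -10.54500, 81.37556
3. 59.64672, 34.99103
4. 72.96111, 179.26500
5. -46.82747, 179.92417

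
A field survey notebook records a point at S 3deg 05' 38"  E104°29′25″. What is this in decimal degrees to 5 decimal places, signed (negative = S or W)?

Latitude: 3 + 5/60 + 38/3600 = 3.093889
hemisphere S, so the sign is −
Longitude: 29′ + 25″ = 29.41667′; 104 + 29.41667/60 = 104.490278
E → positive

-3.09389, 104.49028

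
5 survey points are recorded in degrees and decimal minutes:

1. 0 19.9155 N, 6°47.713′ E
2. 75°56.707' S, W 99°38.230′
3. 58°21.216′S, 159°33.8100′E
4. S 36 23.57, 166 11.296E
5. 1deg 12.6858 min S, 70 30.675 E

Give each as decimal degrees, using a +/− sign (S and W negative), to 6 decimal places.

1. 0.331925, 6.795217
2. -75.945117, -99.637167
3. -58.353600, 159.563500
4. -36.392833, 166.188267
5. -1.211430, 70.511250

Point 1:
  Latitude: 0 + 19.9155/60 = 0.3319250
  N → positive
  Longitude: 47.713′ = 0.795217°; total 6.7952167
  E ⇒ keep positive
Point 2:
  Lat: 75 + 56.707/60 = 75.9451167
  hemisphere S, so the sign is −
  λ: 99 + 38.23/60 = 99.6371667
  W ⇒ negate
Point 3:
  Latitude: 58 + 21.216/60 = 58.3536000
  S ⇒ negate
  λ: 33.81′ = 0.563500°; total 159.5635000
  E → positive
Point 4:
  Lat: 36 + 23.57/60 = 36.3928333
  S → negative
  Lon: 166 + 11.296/60 = 166.1882667
  E → positive
Point 5:
  φ: 12.6858′ = 0.211430°; total 1.2114300
  S → negative
  λ: 70 + 30.675/60 = 70.5112500
  E → positive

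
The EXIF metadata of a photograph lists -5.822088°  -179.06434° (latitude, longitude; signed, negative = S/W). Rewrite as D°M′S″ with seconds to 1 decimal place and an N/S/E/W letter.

Latitude is negative → S; |value| = 5.822088
φ: 0.822088° → 49.32528′; 0.32528 × 60 = 19.517″
Longitude is negative → W; |value| = 179.064340
Longitude: 0.064340 × 60 = 3.86040′ → 3′, remainder × 60 = 51.624″

5°49′19.5″ S, 179°03′51.6″ W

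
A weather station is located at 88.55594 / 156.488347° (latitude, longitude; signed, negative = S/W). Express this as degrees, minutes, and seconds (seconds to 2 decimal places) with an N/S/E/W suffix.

φ: 0.555940° → 33.35640′; 0.35640 × 60 = 21.3840″
λ: 0.488347 × 60 = 29.30082′ → 29′, remainder × 60 = 18.0492″

88°33′21.38″ N, 156°29′18.05″ E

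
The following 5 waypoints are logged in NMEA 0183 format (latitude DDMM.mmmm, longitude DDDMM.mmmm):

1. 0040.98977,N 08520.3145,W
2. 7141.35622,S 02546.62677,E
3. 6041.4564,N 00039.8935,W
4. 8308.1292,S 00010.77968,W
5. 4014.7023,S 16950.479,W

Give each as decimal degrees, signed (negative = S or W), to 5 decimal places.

1. 0.68316, -85.33858
2. -71.68927, 25.77711
3. 60.69094, -0.66489
4. -83.13549, -0.17966
5. -40.24504, -169.84132

Point 1:
  Lat: split at 2 digits → 00° and 40.98977′; 0 + 40.98977/60 = 0.683163
  N → positive
  Longitude: degrees = first 3 digits = 85, minutes = 20.3145; 85 + 20.3145/60 = 85.338575
  hemisphere W, so the sign is −
Point 2:
  Latitude: split at 2 digits → 71° and 41.35622′; 71 + 41.35622/60 = 71.689270
  S ⇒ negate
  Lon: degrees = first 3 digits = 25, minutes = 46.62677; 25 + 46.62677/60 = 25.777113
  E ⇒ keep positive
Point 3:
  Latitude: split at 2 digits → 60° and 41.4564′; 60 + 41.4564/60 = 60.690940
  N → positive
  λ: degrees = first 3 digits = 0, minutes = 39.8935; 0 + 39.8935/60 = 0.664892
  hemisphere W, so the sign is −
Point 4:
  φ: degrees = first 2 digits = 83, minutes = 8.1292; 83 + 8.1292/60 = 83.135487
  S → negative
  λ: degrees = first 3 digits = 0, minutes = 10.77968; 0 + 10.77968/60 = 0.179661
  W ⇒ negate
Point 5:
  Latitude: degrees = first 2 digits = 40, minutes = 14.7023; 40 + 14.7023/60 = 40.245038
  S ⇒ negate
  Longitude: degrees = first 3 digits = 169, minutes = 50.479; 169 + 50.479/60 = 169.841317
  W ⇒ negate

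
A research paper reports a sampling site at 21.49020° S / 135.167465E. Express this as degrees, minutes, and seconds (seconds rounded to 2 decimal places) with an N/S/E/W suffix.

φ: whole degrees 21; 29.41200′ → 29′ and 24.7200″
Longitude: 0.167465° → 10.04790′; 0.04790 × 60 = 2.8740″

21°29′24.72″ S, 135°10′2.87″ E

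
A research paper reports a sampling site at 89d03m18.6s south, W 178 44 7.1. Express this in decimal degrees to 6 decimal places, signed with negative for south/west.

-89.055167, -178.735306

φ: 89 + 3/60 + 18.6/3600 = 89.0551667
hemisphere S, so the sign is −
Longitude: 44′ + 7.1″ = 44.11833′; 178 + 44.11833/60 = 178.7353056
W ⇒ negate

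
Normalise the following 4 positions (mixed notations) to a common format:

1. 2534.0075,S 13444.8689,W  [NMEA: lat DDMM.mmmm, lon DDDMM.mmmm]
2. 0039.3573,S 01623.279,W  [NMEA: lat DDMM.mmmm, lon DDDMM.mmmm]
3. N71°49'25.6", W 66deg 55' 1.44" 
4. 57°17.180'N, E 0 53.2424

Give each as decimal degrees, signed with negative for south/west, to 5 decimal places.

1. -25.56679, -134.74782
2. -0.65596, -16.38798
3. 71.82378, -66.91707
4. 57.28633, 0.88737

Point 1:
  Lat: split at 2 digits → 25° and 34.0075′; 25 + 34.0075/60 = 25.566792
  S ⇒ negate
  Longitude: degrees = first 3 digits = 134, minutes = 44.8689; 134 + 44.8689/60 = 134.747815
  W → negative
Point 2:
  Lat: split at 2 digits → 00° and 39.3573′; 0 + 39.3573/60 = 0.655955
  S ⇒ negate
  λ: degrees = first 3 digits = 16, minutes = 23.279; 16 + 23.279/60 = 16.387983
  W → negative
Point 3:
  φ: 71 + 49/60 + 25.6/3600 = 71.823778
  N ⇒ keep positive
  Lon: 66 + 55/60 + 1.44/3600 = 66.917067
  hemisphere W, so the sign is −
Point 4:
  Latitude: 57 + 17.18/60 = 57.286333
  N ⇒ keep positive
  Longitude: 53.2424′ = 0.887373°; total 0.887373
  E → positive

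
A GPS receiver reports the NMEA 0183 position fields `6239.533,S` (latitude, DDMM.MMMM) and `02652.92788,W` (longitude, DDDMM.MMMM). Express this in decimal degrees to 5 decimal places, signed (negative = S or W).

-62.65888, -26.88213

Latitude: split at 2 digits → 62° and 39.533′; 62 + 39.533/60 = 62.658883
S → negative
Lon: degrees = first 3 digits = 26, minutes = 52.92788; 26 + 52.92788/60 = 26.882131
W → negative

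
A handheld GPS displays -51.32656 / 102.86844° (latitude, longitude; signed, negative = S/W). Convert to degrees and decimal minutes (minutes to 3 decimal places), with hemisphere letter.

Latitude is negative → S; |value| = 51.326560
φ: fractional part 0.326560 → 19.59360 minutes
λ: fractional part 0.868440 → 52.10640 minutes

51° 19.594′ S, 102° 52.106′ E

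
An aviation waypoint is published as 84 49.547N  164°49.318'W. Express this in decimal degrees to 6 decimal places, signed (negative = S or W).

84.825783, -164.821967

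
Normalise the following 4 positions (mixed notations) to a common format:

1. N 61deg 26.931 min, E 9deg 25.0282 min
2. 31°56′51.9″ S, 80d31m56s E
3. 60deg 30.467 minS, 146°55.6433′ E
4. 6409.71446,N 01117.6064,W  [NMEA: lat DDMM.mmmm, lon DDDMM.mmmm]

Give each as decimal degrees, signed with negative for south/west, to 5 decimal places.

1. 61.44885, 9.41714
2. -31.94775, 80.53222
3. -60.50778, 146.92739
4. 64.16191, -11.29344

Point 1:
  φ: 26.931′ = 0.448850°; total 61.448850
  N ⇒ keep positive
  λ: 25.0282′ = 0.417137°; total 9.417137
  E ⇒ keep positive
Point 2:
  φ: 56′ + 51.9″ = 56.86500′; 31 + 56.86500/60 = 31.947750
  S → negative
  Longitude: 80 + 31/60 + 56/3600 = 80.532222
  E → positive
Point 3:
  Lat: 60 + 30.467/60 = 60.507783
  S → negative
  Longitude: 55.6433′ = 0.927388°; total 146.927388
  E → positive
Point 4:
  φ: degrees = first 2 digits = 64, minutes = 9.71446; 64 + 9.71446/60 = 64.161908
  N ⇒ keep positive
  Lon: degrees = first 3 digits = 11, minutes = 17.6064; 11 + 17.6064/60 = 11.293440
  W → negative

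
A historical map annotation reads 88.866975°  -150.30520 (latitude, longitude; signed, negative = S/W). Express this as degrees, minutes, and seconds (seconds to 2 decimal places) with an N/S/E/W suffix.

88°52′1.11″ N, 150°18′18.72″ W

Lat: 0.866975 × 60 = 52.01850′ → 52′, remainder × 60 = 1.1100″
Longitude is negative → W; |value| = 150.305200
λ: whole degrees 150; 18.31200′ → 18′ and 18.7200″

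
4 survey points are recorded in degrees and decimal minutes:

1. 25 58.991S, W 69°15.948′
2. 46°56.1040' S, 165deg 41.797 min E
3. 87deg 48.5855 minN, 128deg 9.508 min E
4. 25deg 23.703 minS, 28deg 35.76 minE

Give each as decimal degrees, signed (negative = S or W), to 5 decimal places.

1. -25.98318, -69.26580
2. -46.93507, 165.69662
3. 87.80976, 128.15847
4. -25.39505, 28.59600

Point 1:
  Lat: 58.991′ = 0.983183°; total 25.983183
  S → negative
  Lon: 15.948′ = 0.265800°; total 69.265800
  W ⇒ negate
Point 2:
  φ: 46 + 56.104/60 = 46.935067
  S ⇒ negate
  λ: 165 + 41.797/60 = 165.696617
  E → positive
Point 3:
  Lat: 48.5855′ = 0.809758°; total 87.809758
  N ⇒ keep positive
  Longitude: 9.508′ = 0.158467°; total 128.158467
  E ⇒ keep positive
Point 4:
  φ: 23.703′ = 0.395050°; total 25.395050
  S ⇒ negate
  Longitude: 28 + 35.76/60 = 28.596000
  E ⇒ keep positive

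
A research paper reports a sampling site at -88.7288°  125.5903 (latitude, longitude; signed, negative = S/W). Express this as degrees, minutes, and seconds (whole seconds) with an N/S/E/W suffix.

88°43′44″ S, 125°35′25″ E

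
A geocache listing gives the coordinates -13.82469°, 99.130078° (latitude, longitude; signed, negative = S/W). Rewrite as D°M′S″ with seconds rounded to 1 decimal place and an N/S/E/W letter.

Latitude is negative → S; |value| = 13.824690
Latitude: 0.824690° → 49.48140′; 0.48140 × 60 = 28.884″
Lon: whole degrees 99; 7.80468′ → 7′ and 48.281″

13°49′28.9″ S, 99°07′48.3″ E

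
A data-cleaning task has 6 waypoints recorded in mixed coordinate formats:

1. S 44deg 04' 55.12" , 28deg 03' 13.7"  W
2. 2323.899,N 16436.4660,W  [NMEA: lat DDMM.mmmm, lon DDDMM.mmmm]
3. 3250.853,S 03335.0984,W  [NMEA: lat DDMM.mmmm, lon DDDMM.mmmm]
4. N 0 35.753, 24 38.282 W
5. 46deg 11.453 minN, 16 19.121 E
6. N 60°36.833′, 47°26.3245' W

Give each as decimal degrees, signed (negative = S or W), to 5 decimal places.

1. -44.08198, -28.05381
2. 23.39832, -164.60777
3. -32.84755, -33.58497
4. 0.59588, -24.63803
5. 46.19088, 16.31868
6. 60.61388, -47.43874

Point 1:
  φ: 44° + 4/60 + 55.12/3600 = 44 + 0.066667 + 0.015311 = 44.081978
  S ⇒ negate
  Lon: 28 + 3/60 + 13.7/3600 = 28.053806
  hemisphere W, so the sign is −
Point 2:
  φ: split at 2 digits → 23° and 23.899′; 23 + 23.899/60 = 23.398317
  N → positive
  λ: degrees = first 3 digits = 164, minutes = 36.466; 164 + 36.466/60 = 164.607767
  W → negative
Point 3:
  φ: degrees = first 2 digits = 32, minutes = 50.853; 32 + 50.853/60 = 32.847550
  S ⇒ negate
  Lon: degrees = first 3 digits = 33, minutes = 35.0984; 33 + 35.0984/60 = 33.584973
  W ⇒ negate
Point 4:
  φ: 0 + 35.753/60 = 0.595883
  N → positive
  λ: 24 + 38.282/60 = 24.638033
  W ⇒ negate
Point 5:
  φ: 46 + 11.453/60 = 46.190883
  N → positive
  λ: 16 + 19.121/60 = 16.318683
  E → positive
Point 6:
  Latitude: 36.833′ = 0.613883°; total 60.613883
  N ⇒ keep positive
  λ: 47 + 26.3245/60 = 47.438742
  hemisphere W, so the sign is −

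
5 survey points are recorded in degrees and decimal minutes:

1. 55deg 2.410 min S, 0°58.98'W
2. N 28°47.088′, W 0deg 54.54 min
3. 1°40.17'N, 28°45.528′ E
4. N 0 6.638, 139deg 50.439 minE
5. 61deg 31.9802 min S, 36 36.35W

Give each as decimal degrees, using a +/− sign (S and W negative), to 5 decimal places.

Point 1:
  Latitude: 55 + 2.41/60 = 55.040167
  S → negative
  Longitude: 0 + 58.98/60 = 0.983000
  W ⇒ negate
Point 2:
  Latitude: 47.088′ = 0.784800°; total 28.784800
  N → positive
  Lon: 54.54′ = 0.909000°; total 0.909000
  hemisphere W, so the sign is −
Point 3:
  φ: 1 + 40.17/60 = 1.669500
  N ⇒ keep positive
  Lon: 28 + 45.528/60 = 28.758800
  E ⇒ keep positive
Point 4:
  φ: 6.638′ = 0.110633°; total 0.110633
  N ⇒ keep positive
  Longitude: 139 + 50.439/60 = 139.840650
  E ⇒ keep positive
Point 5:
  φ: 61 + 31.9802/60 = 61.533003
  hemisphere S, so the sign is −
  Lon: 36 + 36.35/60 = 36.605833
  W ⇒ negate

1. -55.04017, -0.98300
2. 28.78480, -0.90900
3. 1.66950, 28.75880
4. 0.11063, 139.84065
5. -61.53300, -36.60583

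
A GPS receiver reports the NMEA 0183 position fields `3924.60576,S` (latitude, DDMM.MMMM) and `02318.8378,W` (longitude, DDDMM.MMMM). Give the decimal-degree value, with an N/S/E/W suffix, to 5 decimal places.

39.41010° S, 23.31396° W

Lat: split at 2 digits → 39° and 24.60576′; 39 + 24.60576/60 = 39.410096
λ: degrees = first 3 digits = 23, minutes = 18.8378; 23 + 18.8378/60 = 23.313963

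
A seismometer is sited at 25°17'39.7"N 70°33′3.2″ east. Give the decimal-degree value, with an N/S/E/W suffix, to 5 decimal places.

25.29436° N, 70.55089° E

φ: 25° + 17/60 + 39.7/3600 = 25 + 0.283333 + 0.011028 = 25.294361
Lon: 33′ + 3.2″ = 33.05333′; 70 + 33.05333/60 = 70.550889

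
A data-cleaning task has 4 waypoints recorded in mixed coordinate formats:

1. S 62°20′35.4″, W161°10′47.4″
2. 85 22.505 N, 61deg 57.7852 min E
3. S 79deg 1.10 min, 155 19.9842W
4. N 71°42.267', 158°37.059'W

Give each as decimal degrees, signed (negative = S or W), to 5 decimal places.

1. -62.34317, -161.17983
2. 85.37508, 61.96309
3. -79.01833, -155.33307
4. 71.70445, -158.61765

Point 1:
  φ: 62 + 20/60 + 35.4/3600 = 62.343167
  hemisphere S, so the sign is −
  λ: 161° + 10/60 + 47.4/3600 = 161 + 0.166667 + 0.013167 = 161.179833
  hemisphere W, so the sign is −
Point 2:
  Latitude: 22.505′ = 0.375083°; total 85.375083
  N ⇒ keep positive
  λ: 57.7852′ = 0.963087°; total 61.963087
  E → positive
Point 3:
  φ: 79 + 1.1/60 = 79.018333
  S → negative
  Longitude: 19.9842′ = 0.333070°; total 155.333070
  W → negative
Point 4:
  φ: 42.267′ = 0.704450°; total 71.704450
  N ⇒ keep positive
  λ: 158 + 37.059/60 = 158.617650
  W → negative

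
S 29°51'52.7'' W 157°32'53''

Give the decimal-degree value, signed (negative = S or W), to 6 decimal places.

Lat: 29 + 51/60 + 52.7/3600 = 29.8646389
S → negative
Longitude: 32′ + 53″ = 32.88333′; 157 + 32.88333/60 = 157.5480556
W ⇒ negate

-29.864639, -157.548056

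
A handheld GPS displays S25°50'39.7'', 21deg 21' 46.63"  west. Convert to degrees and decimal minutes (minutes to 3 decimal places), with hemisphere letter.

Lat: seconds/60 = 0.66167; minutes = 50 + 0.66167 = 50.66167
λ: 21 + 46.63/60 = 21.77717′

25° 50.662′ S, 21° 21.777′ W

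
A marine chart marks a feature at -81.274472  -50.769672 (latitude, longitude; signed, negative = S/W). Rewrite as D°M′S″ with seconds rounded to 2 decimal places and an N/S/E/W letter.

Latitude is negative → S; |value| = 81.274472
Lat: 0.274472 × 60 = 16.46832′ → 16′, remainder × 60 = 28.0992″
Longitude is negative → W; |value| = 50.769672
Longitude: 0.769672 × 60 = 46.18032′ → 46′, remainder × 60 = 10.8192″

81°16′28.10″ S, 50°46′10.82″ W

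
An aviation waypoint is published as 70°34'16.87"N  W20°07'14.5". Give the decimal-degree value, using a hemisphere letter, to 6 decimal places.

Lat: 70 + 34/60 + 16.87/3600 = 70.5713528
Longitude: 7′ + 14.5″ = 7.24167′; 20 + 7.24167/60 = 20.1206944

70.571353° N, 20.120694° W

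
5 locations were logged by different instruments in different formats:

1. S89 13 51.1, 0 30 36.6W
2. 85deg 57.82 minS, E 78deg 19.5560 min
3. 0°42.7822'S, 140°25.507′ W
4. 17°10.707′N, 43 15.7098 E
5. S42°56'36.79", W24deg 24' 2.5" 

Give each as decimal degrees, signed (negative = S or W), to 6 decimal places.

1. -89.230861, -0.510167
2. -85.963667, 78.325933
3. -0.713037, -140.425117
4. 17.178450, 43.261830
5. -42.943553, -24.400694

Point 1:
  Latitude: 89° + 13/60 + 51.1/3600 = 89 + 0.216667 + 0.014194 = 89.2308611
  S → negative
  Longitude: 0° + 30/60 + 36.6/3600 = 0 + 0.500000 + 0.010167 = 0.5101667
  hemisphere W, so the sign is −
Point 2:
  Latitude: 57.82′ = 0.963667°; total 85.9636667
  S → negative
  Lon: 19.556′ = 0.325933°; total 78.3259333
  E ⇒ keep positive
Point 3:
  φ: 42.7822′ = 0.713037°; total 0.7130367
  S ⇒ negate
  λ: 140 + 25.507/60 = 140.4251167
  W ⇒ negate
Point 4:
  Lat: 17 + 10.707/60 = 17.1784500
  N ⇒ keep positive
  Lon: 43 + 15.7098/60 = 43.2618300
  E → positive
Point 5:
  φ: 42° + 56/60 + 36.79/3600 = 42 + 0.933333 + 0.010219 = 42.9435528
  S ⇒ negate
  Longitude: 24′ + 2.5″ = 24.04167′; 24 + 24.04167/60 = 24.4006944
  W → negative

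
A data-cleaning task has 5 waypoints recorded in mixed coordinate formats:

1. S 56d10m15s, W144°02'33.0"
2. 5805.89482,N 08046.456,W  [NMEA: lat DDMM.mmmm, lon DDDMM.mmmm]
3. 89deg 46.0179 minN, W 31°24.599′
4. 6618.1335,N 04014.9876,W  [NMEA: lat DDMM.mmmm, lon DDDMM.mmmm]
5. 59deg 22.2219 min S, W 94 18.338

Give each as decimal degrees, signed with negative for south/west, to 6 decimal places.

1. -56.170833, -144.042500
2. 58.098247, -80.774267
3. 89.766965, -31.409983
4. 66.302225, -40.249793
5. -59.370365, -94.305633

Point 1:
  Latitude: 56° + 10/60 + 15/3600 = 56 + 0.166667 + 0.004167 = 56.1708333
  hemisphere S, so the sign is −
  Lon: 144 + 2/60 + 33/3600 = 144.0425000
  hemisphere W, so the sign is −
Point 2:
  Lat: degrees = first 2 digits = 58, minutes = 5.89482; 58 + 5.89482/60 = 58.0982470
  N ⇒ keep positive
  λ: degrees = first 3 digits = 80, minutes = 46.456; 80 + 46.456/60 = 80.7742667
  hemisphere W, so the sign is −
Point 3:
  φ: 89 + 46.0179/60 = 89.7669650
  N → positive
  Lon: 24.599′ = 0.409983°; total 31.4099833
  W ⇒ negate
Point 4:
  φ: split at 2 digits → 66° and 18.1335′; 66 + 18.1335/60 = 66.3022250
  N ⇒ keep positive
  λ: split at 3 digits → 040° and 14.9876′; 40 + 14.9876/60 = 40.2497933
  hemisphere W, so the sign is −
Point 5:
  Lat: 22.2219′ = 0.370365°; total 59.3703650
  S ⇒ negate
  λ: 18.338′ = 0.305633°; total 94.3056333
  hemisphere W, so the sign is −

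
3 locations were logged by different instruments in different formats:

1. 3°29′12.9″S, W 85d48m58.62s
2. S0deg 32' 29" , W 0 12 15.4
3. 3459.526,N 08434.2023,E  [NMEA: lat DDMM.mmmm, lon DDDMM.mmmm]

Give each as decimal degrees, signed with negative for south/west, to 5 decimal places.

1. -3.48692, -85.81628
2. -0.54139, -0.20428
3. 34.99210, 84.57004

Point 1:
  Lat: 29′ + 12.9″ = 29.21500′; 3 + 29.21500/60 = 3.486917
  S → negative
  Lon: 48′ + 58.62″ = 48.97700′; 85 + 48.97700/60 = 85.816283
  hemisphere W, so the sign is −
Point 2:
  Latitude: 0° + 32/60 + 29/3600 = 0 + 0.533333 + 0.008056 = 0.541389
  S ⇒ negate
  Longitude: 12′ + 15.4″ = 12.25667′; 0 + 12.25667/60 = 0.204278
  hemisphere W, so the sign is −
Point 3:
  Latitude: degrees = first 2 digits = 34, minutes = 59.526; 34 + 59.526/60 = 34.992100
  N ⇒ keep positive
  Longitude: split at 3 digits → 084° and 34.2023′; 84 + 34.2023/60 = 84.570038
  E ⇒ keep positive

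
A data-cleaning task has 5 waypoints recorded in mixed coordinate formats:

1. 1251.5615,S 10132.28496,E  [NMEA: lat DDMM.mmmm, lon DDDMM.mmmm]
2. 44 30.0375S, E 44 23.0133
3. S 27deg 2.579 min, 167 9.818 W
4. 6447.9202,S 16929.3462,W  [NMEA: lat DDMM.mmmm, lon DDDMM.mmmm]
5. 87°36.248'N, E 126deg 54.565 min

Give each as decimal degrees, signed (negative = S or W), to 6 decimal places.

1. -12.859358, 101.538083
2. -44.500625, 44.383555
3. -27.042983, -167.163633
4. -64.798670, -169.489103
5. 87.604133, 126.909417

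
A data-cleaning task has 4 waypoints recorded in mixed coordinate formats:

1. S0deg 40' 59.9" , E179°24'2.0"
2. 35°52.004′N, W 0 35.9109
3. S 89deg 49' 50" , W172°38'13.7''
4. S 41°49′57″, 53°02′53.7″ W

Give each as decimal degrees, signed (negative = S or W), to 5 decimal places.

Point 1:
  φ: 0 + 40/60 + 59.9/3600 = 0.683306
  S ⇒ negate
  λ: 179 + 24/60 + 2/3600 = 179.400556
  E ⇒ keep positive
Point 2:
  Lat: 35 + 52.004/60 = 35.866733
  N ⇒ keep positive
  Lon: 0 + 35.9109/60 = 0.598515
  W ⇒ negate
Point 3:
  φ: 49′ + 50″ = 49.83333′; 89 + 49.83333/60 = 89.830556
  S → negative
  λ: 172 + 38/60 + 13.7/3600 = 172.637139
  W ⇒ negate
Point 4:
  φ: 41° + 49/60 + 57/3600 = 41 + 0.816667 + 0.015833 = 41.832500
  hemisphere S, so the sign is −
  Longitude: 53° + 2/60 + 53.7/3600 = 53 + 0.033333 + 0.014917 = 53.048250
  W ⇒ negate

1. -0.68331, 179.40056
2. 35.86673, -0.59852
3. -89.83056, -172.63714
4. -41.83250, -53.04825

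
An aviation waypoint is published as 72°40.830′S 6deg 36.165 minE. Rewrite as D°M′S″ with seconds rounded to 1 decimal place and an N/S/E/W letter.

72°40′49.8″ S, 6°36′9.9″ E

φ: 40.83000′ → 40′ and 0.83000 × 60 = 49.800″
Lon: fractional minutes 0.16500 × 60 = 9.900″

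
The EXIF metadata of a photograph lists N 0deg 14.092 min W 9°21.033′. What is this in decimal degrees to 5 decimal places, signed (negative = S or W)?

0.23487, -9.35055

Latitude: 0 + 14.092/60 = 0.234867
N ⇒ keep positive
λ: 9 + 21.033/60 = 9.350550
W ⇒ negate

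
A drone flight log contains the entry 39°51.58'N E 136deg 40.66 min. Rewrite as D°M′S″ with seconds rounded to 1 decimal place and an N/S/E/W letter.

Latitude: 51.58000′ → 51′ and 0.58000 × 60 = 34.800″
λ: 40.66000′ → 40′ and 0.66000 × 60 = 39.600″

39°51′34.8″ N, 136°40′39.6″ E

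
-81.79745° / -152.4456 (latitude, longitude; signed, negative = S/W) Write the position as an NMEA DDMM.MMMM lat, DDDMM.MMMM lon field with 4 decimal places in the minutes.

8147.8470,S / 15226.7360,W

Latitude is negative → S; |value| = 81.797450
Lat: fractional part 0.797450 → 47.847000 minutes
Longitude is negative → W; |value| = 152.445600
Lon: 152° + 0.445600 × 60 = 152° 26.736000′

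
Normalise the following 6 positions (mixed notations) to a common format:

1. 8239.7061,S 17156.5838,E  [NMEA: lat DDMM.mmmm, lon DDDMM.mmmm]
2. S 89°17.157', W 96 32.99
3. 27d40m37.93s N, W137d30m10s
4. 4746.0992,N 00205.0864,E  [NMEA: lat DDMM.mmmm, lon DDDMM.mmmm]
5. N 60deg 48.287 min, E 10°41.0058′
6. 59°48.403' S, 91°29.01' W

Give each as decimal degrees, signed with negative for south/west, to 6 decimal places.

1. -82.661768, 171.943063
2. -89.285950, -96.549833
3. 27.677203, -137.502778
4. 47.768320, 2.084773
5. 60.804783, 10.683430
6. -59.806717, -91.483500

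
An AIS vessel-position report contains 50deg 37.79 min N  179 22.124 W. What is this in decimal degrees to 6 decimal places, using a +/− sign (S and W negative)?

50.629833, -179.368733

Latitude: 37.79′ = 0.629833°; total 50.6298333
N → positive
λ: 22.124′ = 0.368733°; total 179.3687333
hemisphere W, so the sign is −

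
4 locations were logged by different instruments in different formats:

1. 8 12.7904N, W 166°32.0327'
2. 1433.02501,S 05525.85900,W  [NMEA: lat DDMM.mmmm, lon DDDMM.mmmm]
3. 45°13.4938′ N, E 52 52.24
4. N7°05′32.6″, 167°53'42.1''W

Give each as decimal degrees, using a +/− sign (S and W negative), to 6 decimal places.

1. 8.213173, -166.533878
2. -14.550417, -55.430983
3. 45.224897, 52.870667
4. 7.092389, -167.895028

Point 1:
  Latitude: 8 + 12.7904/60 = 8.2131733
  N → positive
  λ: 166 + 32.0327/60 = 166.5338783
  W ⇒ negate
Point 2:
  φ: degrees = first 2 digits = 14, minutes = 33.02501; 14 + 33.02501/60 = 14.5504168
  S ⇒ negate
  Longitude: degrees = first 3 digits = 55, minutes = 25.859; 55 + 25.859/60 = 55.4309833
  W ⇒ negate
Point 3:
  Lat: 45 + 13.4938/60 = 45.2248967
  N → positive
  Longitude: 52.24′ = 0.870667°; total 52.8706667
  E → positive
Point 4:
  Latitude: 7 + 5/60 + 32.6/3600 = 7.0923889
  N → positive
  Lon: 53′ + 42.1″ = 53.70167′; 167 + 53.70167/60 = 167.8950278
  W ⇒ negate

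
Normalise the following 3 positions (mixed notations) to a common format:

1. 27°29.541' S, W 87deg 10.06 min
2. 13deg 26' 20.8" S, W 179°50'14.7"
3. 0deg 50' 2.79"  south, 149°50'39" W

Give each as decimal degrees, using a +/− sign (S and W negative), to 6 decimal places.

1. -27.492350, -87.167667
2. -13.439111, -179.837417
3. -0.834108, -149.844167

Point 1:
  Lat: 29.541′ = 0.492350°; total 27.4923500
  hemisphere S, so the sign is −
  Lon: 87 + 10.06/60 = 87.1676667
  W → negative
Point 2:
  φ: 13 + 26/60 + 20.8/3600 = 13.4391111
  S → negative
  Longitude: 179 + 50/60 + 14.7/3600 = 179.8374167
  W ⇒ negate
Point 3:
  φ: 0 + 50/60 + 2.79/3600 = 0.8341083
  S → negative
  λ: 149° + 50/60 + 39/3600 = 149 + 0.833333 + 0.010833 = 149.8441667
  hemisphere W, so the sign is −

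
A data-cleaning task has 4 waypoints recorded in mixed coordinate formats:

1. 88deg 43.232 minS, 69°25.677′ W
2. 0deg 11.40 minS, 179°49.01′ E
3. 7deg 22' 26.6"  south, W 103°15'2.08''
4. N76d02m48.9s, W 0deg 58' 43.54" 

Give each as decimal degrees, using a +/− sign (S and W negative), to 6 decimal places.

Point 1:
  φ: 43.232′ = 0.720533°; total 88.7205333
  S → negative
  Lon: 69 + 25.677/60 = 69.4279500
  W ⇒ negate
Point 2:
  Lat: 0 + 11.4/60 = 0.1900000
  S → negative
  Lon: 49.01′ = 0.816833°; total 179.8168333
  E → positive
Point 3:
  φ: 22′ + 26.6″ = 22.44333′; 7 + 22.44333/60 = 7.3740556
  S ⇒ negate
  Lon: 15′ + 2.08″ = 15.03467′; 103 + 15.03467/60 = 103.2505778
  hemisphere W, so the sign is −
Point 4:
  Latitude: 76 + 2/60 + 48.9/3600 = 76.0469167
  N → positive
  Longitude: 58′ + 43.54″ = 58.72567′; 0 + 58.72567/60 = 0.9787611
  hemisphere W, so the sign is −

1. -88.720533, -69.427950
2. -0.190000, 179.816833
3. -7.374056, -103.250578
4. 76.046917, -0.978761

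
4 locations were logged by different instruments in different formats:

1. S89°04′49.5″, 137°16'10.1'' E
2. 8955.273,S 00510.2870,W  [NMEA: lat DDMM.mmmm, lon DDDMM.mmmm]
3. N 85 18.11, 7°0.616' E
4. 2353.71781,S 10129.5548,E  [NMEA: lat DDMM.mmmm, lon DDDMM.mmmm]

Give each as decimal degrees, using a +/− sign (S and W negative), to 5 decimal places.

Point 1:
  φ: 89 + 4/60 + 49.5/3600 = 89.080417
  hemisphere S, so the sign is −
  Lon: 16′ + 10.1″ = 16.16833′; 137 + 16.16833/60 = 137.269472
  E → positive
Point 2:
  Latitude: degrees = first 2 digits = 89, minutes = 55.273; 89 + 55.273/60 = 89.921217
  hemisphere S, so the sign is −
  λ: split at 3 digits → 005° and 10.287′; 5 + 10.287/60 = 5.171450
  W ⇒ negate
Point 3:
  φ: 18.11′ = 0.301833°; total 85.301833
  N → positive
  Lon: 7 + 0.616/60 = 7.010267
  E → positive
Point 4:
  Latitude: degrees = first 2 digits = 23, minutes = 53.71781; 23 + 53.71781/60 = 23.895297
  hemisphere S, so the sign is −
  Lon: split at 3 digits → 101° and 29.5548′; 101 + 29.5548/60 = 101.492580
  E ⇒ keep positive

1. -89.08042, 137.26947
2. -89.92122, -5.17145
3. 85.30183, 7.01027
4. -23.89530, 101.49258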